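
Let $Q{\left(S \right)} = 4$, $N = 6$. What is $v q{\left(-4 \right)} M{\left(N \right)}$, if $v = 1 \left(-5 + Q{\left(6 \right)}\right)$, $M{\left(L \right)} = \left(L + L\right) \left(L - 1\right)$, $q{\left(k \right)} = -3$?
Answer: $180$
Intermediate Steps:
$M{\left(L \right)} = 2 L \left(-1 + L\right)$
$v = -1$ ($v = 1 \left(-5 + 4\right) = 1 \left(-1\right) = -1$)
$v q{\left(-4 \right)} M{\left(N \right)} = \left(-1\right) \left(-3\right) 2 \cdot 6 \left(-1 + 6\right) = 3 \cdot 2 \cdot 6 \cdot 5 = 3 \cdot 60 = 180$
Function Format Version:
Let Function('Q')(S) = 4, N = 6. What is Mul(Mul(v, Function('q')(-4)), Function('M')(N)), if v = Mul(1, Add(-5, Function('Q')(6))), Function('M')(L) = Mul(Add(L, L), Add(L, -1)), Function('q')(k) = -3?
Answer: 180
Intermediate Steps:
Function('M')(L) = Mul(2, L, Add(-1, L)) (Function('M')(L) = Mul(Mul(2, L), Add(-1, L)) = Mul(2, L, Add(-1, L)))
v = -1 (v = Mul(1, Add(-5, 4)) = Mul(1, -1) = -1)
Mul(Mul(v, Function('q')(-4)), Function('M')(N)) = Mul(Mul(-1, -3), Mul(2, 6, Add(-1, 6))) = Mul(3, Mul(2, 6, 5)) = Mul(3, 60) = 180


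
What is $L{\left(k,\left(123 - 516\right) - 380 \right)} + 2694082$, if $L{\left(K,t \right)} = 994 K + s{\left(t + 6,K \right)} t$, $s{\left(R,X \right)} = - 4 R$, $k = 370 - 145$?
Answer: $546168$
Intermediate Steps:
$k = 225$ ($k = 370 - 145 = 225$)
$L{\left(K,t \right)} = 994 K + t \left(-24 - 4 t\right)$ ($L{\left(K,t \right)} = 994 K + - 4 \left(t + 6\right) t = 994 K + - 4 \left(6 + t\right) t = 994 K + \left(-24 - 4 t\right) t = 994 K + t \left(-24 - 4 t\right)$)
$L{\left(k,\left(123 - 516\right) - 380 \right)} + 2694082 = \left(- 24 \left(\left(123 - 516\right) - 380\right) - 4 \left(\left(123 - 516\right) - 380\right)^{2} + 994 \cdot 225\right) + 2694082 = \left(- 24 \left(-393 - 380\right) - 4 \left(-393 - 380\right)^{2} + 223650\right) + 2694082 = \left(\left(-24\right) \left(-773\right) - 4 \left(-773\right)^{2} + 223650\right) + 2694082 = \left(18552 - 2390116 + 223650\right) + 2694082 = -2147914 + 2694082 = 546168$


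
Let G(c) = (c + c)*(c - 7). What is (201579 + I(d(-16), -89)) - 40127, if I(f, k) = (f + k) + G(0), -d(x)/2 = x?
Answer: 161395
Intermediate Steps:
G(c) = 2*c*(-7 + c) (G(c) = (2*c)*(-7 + c) = 2*c*(-7 + c))
d(x) = -2*x
I(f, k) = f + k (I(f, k) = (f + k) + 2*0*(-7 + 0) = (f + k) + 2*0*(-7) = (f + k) + 0 = f + k)
(201579 + I(d(-16), -89)) - 40127 = (201579 + (-2*(-16) - 89)) - 40127 = (201579 + (32 - 89)) - 40127 = (201579 - 57) - 40127 = 201522 - 40127 = 161395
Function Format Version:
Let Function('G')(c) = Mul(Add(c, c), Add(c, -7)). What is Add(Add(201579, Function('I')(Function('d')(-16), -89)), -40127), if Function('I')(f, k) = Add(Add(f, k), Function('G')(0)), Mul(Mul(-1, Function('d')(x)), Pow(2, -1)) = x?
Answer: 161395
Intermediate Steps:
Function('G')(c) = Mul(2, c, Add(-7, c)) (Function('G')(c) = Mul(Mul(2, c), Add(-7, c)) = Mul(2, c, Add(-7, c)))
Function('d')(x) = Mul(-2, x)
Function('I')(f, k) = Add(f, k) (Function('I')(f, k) = Add(Add(f, k), Mul(2, 0, Add(-7, 0))) = Add(Add(f, k), Mul(2, 0, -7)) = Add(Add(f, k), 0) = Add(f, k))
Add(Add(201579, Function('I')(Function('d')(-16), -89)), -40127) = Add(Add(201579, Add(Mul(-2, -16), -89)), -40127) = Add(Add(201579, Add(32, -89)), -40127) = Add(Add(201579, -57), -40127) = Add(201522, -40127) = 161395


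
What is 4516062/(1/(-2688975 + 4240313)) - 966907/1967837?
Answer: 13786545179010115265/1967837 ≈ 7.0059e+12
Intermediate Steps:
4516062/(1/(-2688975 + 4240313)) - 966907/1967837 = 4516062/(1/1551338) - 966907*1/1967837 = 4516062/(1/1551338) - 966907/1967837 = 4516062*1551338 - 966907/1967837 = 7005938590956 - 966907/1967837 = 13786545179010115265/1967837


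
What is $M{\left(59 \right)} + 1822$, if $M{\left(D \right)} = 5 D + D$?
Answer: $2176$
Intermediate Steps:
$M{\left(D \right)} = 6 D$
$M{\left(59 \right)} + 1822 = 6 \cdot 59 + 1822 = 354 + 1822 = 2176$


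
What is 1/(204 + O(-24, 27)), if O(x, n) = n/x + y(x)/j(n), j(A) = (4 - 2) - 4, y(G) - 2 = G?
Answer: 8/1711 ≈ 0.0046756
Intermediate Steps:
y(G) = 2 + G
j(A) = -2 (j(A) = 2 - 4 = -2)
O(x, n) = -1 - x/2 + n/x (O(x, n) = n/x + (2 + x)/(-2) = n/x + (2 + x)*(-½) = n/x + (-1 - x/2) = -1 - x/2 + n/x)
1/(204 + O(-24, 27)) = 1/(204 + (-1 - ½*(-24) + 27/(-24))) = 1/(204 + (-1 + 12 + 27*(-1/24))) = 1/(204 + (-1 + 12 - 9/8)) = 1/(204 + 79/8) = 1/(1711/8) = 8/1711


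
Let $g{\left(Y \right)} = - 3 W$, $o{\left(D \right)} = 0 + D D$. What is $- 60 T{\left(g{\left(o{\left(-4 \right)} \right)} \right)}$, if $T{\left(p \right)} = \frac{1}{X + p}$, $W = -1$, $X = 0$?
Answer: $-20$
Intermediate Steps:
$o{\left(D \right)} = D^{2}$ ($o{\left(D \right)} = 0 + D^{2} = D^{2}$)
$g{\left(Y \right)} = 3$ ($g{\left(Y \right)} = \left(-3\right) \left(-1\right) = 3$)
$T{\left(p \right)} = \frac{1}{p}$ ($T{\left(p \right)} = \frac{1}{0 + p} = \frac{1}{p}$)
$- 60 T{\left(g{\left(o{\left(-4 \right)} \right)} \right)} = - \frac{60}{3} = \left(-60\right) \frac{1}{3} = -20$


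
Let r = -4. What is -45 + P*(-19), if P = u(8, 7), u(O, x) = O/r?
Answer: -7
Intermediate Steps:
u(O, x) = -O/4 (u(O, x) = O/(-4) = O*(-1/4) = -O/4)
P = -2 (P = -1/4*8 = -2)
-45 + P*(-19) = -45 - 2*(-19) = -45 + 38 = -7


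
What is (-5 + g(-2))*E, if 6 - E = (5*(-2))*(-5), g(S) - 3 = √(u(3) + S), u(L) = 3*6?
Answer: -88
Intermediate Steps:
u(L) = 18
g(S) = 3 + √(18 + S)
E = -44 (E = 6 - 5*(-2)*(-5) = 6 - (-10)*(-5) = 6 - 1*50 = 6 - 50 = -44)
(-5 + g(-2))*E = (-5 + (3 + √(18 - 2)))*(-44) = (-5 + (3 + √16))*(-44) = (-5 + (3 + 4))*(-44) = (-5 + 7)*(-44) = 2*(-44) = -88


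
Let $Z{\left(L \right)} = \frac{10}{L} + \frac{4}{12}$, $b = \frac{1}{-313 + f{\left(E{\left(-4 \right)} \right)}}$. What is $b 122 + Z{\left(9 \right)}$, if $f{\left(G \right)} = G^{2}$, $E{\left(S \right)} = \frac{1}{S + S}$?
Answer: $\frac{63377}{60093} \approx 1.0546$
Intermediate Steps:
$E{\left(S \right)} = \frac{1}{2 S}$
$b = - \frac{64}{20031}$ ($b = \frac{1}{-313 + \left(\frac{1}{2 \left(-4\right)}\right)^{2}} = \frac{1}{-313 + \left(\frac{1}{2} \left(- \frac{1}{4}\right)\right)^{2}} = \frac{1}{-313 + \left(- \frac{1}{8}\right)^{2}} = \frac{1}{-313 + \frac{1}{64}} = \frac{1}{- \frac{20031}{64}} = - \frac{64}{20031} \approx -0.003195$)
$Z{\left(L \right)} = \frac{1}{3} + \frac{10}{L}$ ($Z{\left(L \right)} = \frac{10}{L} + 4 \cdot \frac{1}{12} = \frac{10}{L} + \frac{1}{3} = \frac{1}{3} + \frac{10}{L}$)
$b 122 + Z{\left(9 \right)} = \left(- \frac{64}{20031}\right) 122 + \frac{30 + 9}{3 \cdot 9} = - \frac{7808}{20031} + \frac{1}{3} \cdot \frac{1}{9} \cdot 39 = - \frac{7808}{20031} + \frac{13}{9} = \frac{63377}{60093}$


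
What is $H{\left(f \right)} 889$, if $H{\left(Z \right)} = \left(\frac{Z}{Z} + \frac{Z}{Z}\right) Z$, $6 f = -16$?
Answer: $- \frac{14224}{3} \approx -4741.3$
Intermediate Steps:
$f = - \frac{8}{3}$ ($f = \frac{1}{6} \left(-16\right) = - \frac{8}{3} \approx -2.6667$)
$H{\left(Z \right)} = 2 Z$ ($H{\left(Z \right)} = \left(1 + 1\right) Z = 2 Z$)
$H{\left(f \right)} 889 = 2 \left(- \frac{8}{3}\right) 889 = \left(- \frac{16}{3}\right) 889 = - \frac{14224}{3}$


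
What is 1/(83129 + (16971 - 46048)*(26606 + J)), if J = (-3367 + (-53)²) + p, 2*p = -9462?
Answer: -1/619751280 ≈ -1.6136e-9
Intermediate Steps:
p = -4731 (p = (½)*(-9462) = -4731)
J = -5289 (J = (-3367 + (-53)²) - 4731 = (-3367 + 2809) - 4731 = -558 - 4731 = -5289)
1/(83129 + (16971 - 46048)*(26606 + J)) = 1/(83129 + (16971 - 46048)*(26606 - 5289)) = 1/(83129 - 29077*21317) = 1/(83129 - 619834409) = 1/(-619751280) = -1/619751280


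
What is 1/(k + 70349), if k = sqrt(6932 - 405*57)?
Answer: 70349/4948997954 - I*sqrt(16153)/4948997954 ≈ 1.4215e-5 - 2.5681e-8*I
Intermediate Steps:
k = I*sqrt(16153) (k = sqrt(6932 - 23085) = sqrt(-16153) = I*sqrt(16153) ≈ 127.09*I)
1/(k + 70349) = 1/(I*sqrt(16153) + 70349) = 1/(70349 + I*sqrt(16153))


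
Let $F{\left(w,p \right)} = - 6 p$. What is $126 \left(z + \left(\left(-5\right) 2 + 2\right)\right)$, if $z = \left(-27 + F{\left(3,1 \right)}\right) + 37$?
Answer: $-504$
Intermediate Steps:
$z = 4$ ($z = \left(-27 - 6\right) + 37 = -33 + 37 = 4$)
$126 \left(z + \left(\left(-5\right) 2 + 2\right)\right) = 126 \left(4 + \left(\left(-5\right) 2 + 2\right)\right) = 126 \left(4 + \left(-10 + 2\right)\right) = 126 \left(4 - 8\right) = 126 \left(-4\right) = -504$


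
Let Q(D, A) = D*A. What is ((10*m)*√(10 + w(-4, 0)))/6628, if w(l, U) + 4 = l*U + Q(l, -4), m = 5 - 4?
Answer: 5*√22/3314 ≈ 0.0070767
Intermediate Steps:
Q(D, A) = A*D
m = 1
w(l, U) = -4 - 4*l + U*l (w(l, U) = -4 + (l*U - 4*l) = -4 + (U*l - 4*l) = -4 + (-4*l + U*l) = -4 - 4*l + U*l)
((10*m)*√(10 + w(-4, 0)))/6628 = ((10*1)*√(10 + (-4 - 4*(-4) + 0*(-4))))/6628 = (10*√(10 + (-4 + 16 + 0)))*(1/6628) = (10*√(10 + 12))*(1/6628) = (10*√22)*(1/6628) = 5*√22/3314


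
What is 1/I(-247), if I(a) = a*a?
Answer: 1/61009 ≈ 1.6391e-5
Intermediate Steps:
I(a) = a²
1/I(-247) = 1/((-247)²) = 1/61009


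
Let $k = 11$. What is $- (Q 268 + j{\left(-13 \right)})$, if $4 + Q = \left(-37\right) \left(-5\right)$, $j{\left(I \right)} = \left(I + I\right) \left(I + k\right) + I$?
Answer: $-48547$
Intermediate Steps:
$j{\left(I \right)} = I + 2 I \left(11 + I\right)$ ($j{\left(I \right)} = \left(I + I\right) \left(I + 11\right) + I = 2 I \left(11 + I\right) + I = I + 2 I \left(11 + I\right)$)
$Q = 181$ ($Q = -4 - -185 = -4 + 185 = 181$)
$- (Q 268 + j{\left(-13 \right)}) = - (181 \cdot 268 - 13 \left(23 + 2 \left(-13\right)\right)) = - (48508 - 13 \left(23 - 26\right)) = - (48508 - -39) = - (48508 + 39) = \left(-1\right) 48547 = -48547$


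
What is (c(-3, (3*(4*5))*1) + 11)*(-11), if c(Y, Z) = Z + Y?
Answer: -748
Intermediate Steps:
c(Y, Z) = Y + Z
(c(-3, (3*(4*5))*1) + 11)*(-11) = ((-3 + (3*(4*5))*1) + 11)*(-11) = ((-3 + (3*20)*1) + 11)*(-11) = ((-3 + 60*1) + 11)*(-11) = ((-3 + 60) + 11)*(-11) = (57 + 11)*(-11) = 68*(-11) = -748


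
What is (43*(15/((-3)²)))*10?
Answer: 2150/3 ≈ 716.67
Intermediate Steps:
(43*(15/((-3)²)))*10 = (43*(15/9))*10 = (43*(15*(⅑)))*10 = (43*(5/3))*10 = (215/3)*10 = 2150/3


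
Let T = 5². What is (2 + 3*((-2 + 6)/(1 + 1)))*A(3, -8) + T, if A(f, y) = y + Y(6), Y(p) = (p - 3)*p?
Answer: 105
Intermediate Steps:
Y(p) = p*(-3 + p) (Y(p) = (-3 + p)*p = p*(-3 + p))
A(f, y) = 18 + y (A(f, y) = y + 6*(-3 + 6) = y + 6*3 = y + 18 = 18 + y)
T = 25
(2 + 3*((-2 + 6)/(1 + 1)))*A(3, -8) + T = (2 + 3*((-2 + 6)/(1 + 1)))*(18 - 8) + 25 = (2 + 3*(4/2))*10 + 25 = (2 + 3*(4*(½)))*10 + 25 = (2 + 3*2)*10 + 25 = (2 + 6)*10 + 25 = 8*10 + 25 = 80 + 25 = 105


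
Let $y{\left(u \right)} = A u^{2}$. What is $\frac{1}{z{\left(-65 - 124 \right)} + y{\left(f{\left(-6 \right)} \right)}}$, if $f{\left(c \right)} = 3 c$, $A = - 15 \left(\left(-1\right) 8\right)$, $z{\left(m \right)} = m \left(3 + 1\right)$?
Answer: $\frac{1}{38124} \approx 2.623 \cdot 10^{-5}$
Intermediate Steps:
$z{\left(m \right)} = 4 m$ ($z{\left(m \right)} = m 4 = 4 m$)
$A = 120$ ($A = \left(-15\right) \left(-8\right) = 120$)
$y{\left(u \right)} = 120 u^{2}$
$\frac{1}{z{\left(-65 - 124 \right)} + y{\left(f{\left(-6 \right)} \right)}} = \frac{1}{4 \left(-65 - 124\right) + 120 \left(3 \left(-6\right)\right)^{2}} = \frac{1}{4 \left(-65 - 124\right) + 120 \left(-18\right)^{2}} = \frac{1}{4 \left(-189\right) + 120 \cdot 324} = \frac{1}{-756 + 38880} = \frac{1}{38124}$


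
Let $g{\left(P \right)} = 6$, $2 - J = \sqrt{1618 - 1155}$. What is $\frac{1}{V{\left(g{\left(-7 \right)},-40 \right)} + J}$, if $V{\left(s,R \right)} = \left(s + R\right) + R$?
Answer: $- \frac{72}{4721} + \frac{\sqrt{463}}{4721} \approx -0.010693$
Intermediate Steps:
$J = 2 - \sqrt{463}$ ($J = 2 - \sqrt{1618 - 1155} = 2 - \sqrt{463} \approx -19.517$)
$V{\left(s,R \right)} = s + 2 R$ ($V{\left(s,R \right)} = \left(R + s\right) + R = s + 2 R$)
$\frac{1}{V{\left(g{\left(-7 \right)},-40 \right)} + J} = \frac{1}{\left(6 + 2 \left(-40\right)\right) + \left(2 - \sqrt{463}\right)} = \frac{1}{\left(6 - 80\right) + \left(2 - \sqrt{463}\right)} = \frac{1}{-74 + \left(2 - \sqrt{463}\right)} = \frac{1}{-72 - \sqrt{463}}$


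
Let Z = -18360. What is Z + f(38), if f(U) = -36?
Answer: -18396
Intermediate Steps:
Z + f(38) = -18360 - 36 = -18396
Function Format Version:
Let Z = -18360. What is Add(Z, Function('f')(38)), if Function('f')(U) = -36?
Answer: -18396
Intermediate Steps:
Add(Z, Function('f')(38)) = Add(-18360, -36) = -18396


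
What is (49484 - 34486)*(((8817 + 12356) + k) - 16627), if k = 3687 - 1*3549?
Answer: 70250632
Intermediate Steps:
k = 138 (k = 3687 - 3549 = 138)
(49484 - 34486)*(((8817 + 12356) + k) - 16627) = (49484 - 34486)*(((8817 + 12356) + 138) - 16627) = 14998*((21173 + 138) - 16627) = 14998*(21311 - 16627) = 14998*4684 = 70250632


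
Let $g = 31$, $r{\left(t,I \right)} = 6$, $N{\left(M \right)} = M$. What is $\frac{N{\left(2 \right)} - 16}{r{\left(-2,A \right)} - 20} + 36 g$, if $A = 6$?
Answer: $1117$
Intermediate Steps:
$\frac{N{\left(2 \right)} - 16}{r{\left(-2,A \right)} - 20} + 36 g = \frac{2 - 16}{6 - 20} + 36 \cdot 31 = - \frac{14}{-14} + 1116 = \left(-14\right) \left(- \frac{1}{14}\right) + 1116 = 1 + 1116 = 1117$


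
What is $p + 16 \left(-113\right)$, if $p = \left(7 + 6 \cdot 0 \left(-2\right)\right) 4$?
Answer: $-1780$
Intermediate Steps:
$p = 28$ ($p = \left(7 + 0 \left(-2\right)\right) 4 = \left(7 + 0\right) 4 = 7 \cdot 4 = 28$)
$p + 16 \left(-113\right) = 28 + 16 \left(-113\right) = 28 - 1808 = -1780$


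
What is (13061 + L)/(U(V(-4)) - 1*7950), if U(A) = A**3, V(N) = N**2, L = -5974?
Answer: -7087/3854 ≈ -1.8389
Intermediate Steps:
(13061 + L)/(U(V(-4)) - 1*7950) = (13061 - 5974)/(((-4)**2)**3 - 1*7950) = 7087/(16**3 - 7950) = 7087/(4096 - 7950) = 7087/(-3854) = 7087*(-1/3854) = -7087/3854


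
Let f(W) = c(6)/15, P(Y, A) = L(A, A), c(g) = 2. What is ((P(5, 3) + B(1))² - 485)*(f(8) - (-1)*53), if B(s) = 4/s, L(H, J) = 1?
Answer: -73324/3 ≈ -24441.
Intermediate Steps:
P(Y, A) = 1
f(W) = 2/15
((P(5, 3) + B(1))² - 485)*(f(8) - (-1)*53) = ((1 + 4/1)² - 485)*(2/15 - (-1)*53) = ((1 + 4*1)² - 485)*(2/15 - 1*(-53)) = ((1 + 4)² - 485)*(2/15 + 53) = (5² - 485)*(797/15) = (25 - 485)*(797/15) = -460*797/15 = -73324/3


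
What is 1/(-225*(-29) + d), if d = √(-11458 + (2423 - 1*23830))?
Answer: 435/2840566 - I*√32865/42608490 ≈ 0.00015314 - 4.2547e-6*I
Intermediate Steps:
d = I*√32865 (d = √(-11458 + (2423 - 23830)) = √(-11458 - 21407) = √(-32865) = I*√32865 ≈ 181.29*I)
1/(-225*(-29) + d) = 1/(-225*(-29) + I*√32865) = 1/(6525 + I*√32865)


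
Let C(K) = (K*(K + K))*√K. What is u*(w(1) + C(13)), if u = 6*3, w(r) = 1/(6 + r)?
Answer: 18/7 + 6084*√13 ≈ 21939.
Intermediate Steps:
C(K) = 2*K^(5/2) (C(K) = (K*(2*K))*√K = (2*K²)*√K = 2*K^(5/2))
u = 18
u*(w(1) + C(13)) = 18*(1/(6 + 1) + 2*13^(5/2)) = 18*(1/7 + 2*(169*√13)) = 18*(⅐ + 338*√13) = 18/7 + 6084*√13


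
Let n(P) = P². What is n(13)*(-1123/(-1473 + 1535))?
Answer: -189787/62 ≈ -3061.1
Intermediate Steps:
n(13)*(-1123/(-1473 + 1535)) = 13²*(-1123/(-1473 + 1535)) = 169*(-1123/62) = -189787/62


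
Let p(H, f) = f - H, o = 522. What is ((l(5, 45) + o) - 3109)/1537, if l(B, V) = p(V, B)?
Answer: -2627/1537 ≈ -1.7092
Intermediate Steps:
l(B, V) = B - V
((l(5, 45) + o) - 3109)/1537 = (((5 - 1*45) + 522) - 3109)/1537 = (((5 - 45) + 522) - 3109)*(1/1537) = ((-40 + 522) - 3109)*(1/1537) = (482 - 3109)*(1/1537) = -2627*1/1537 = -2627/1537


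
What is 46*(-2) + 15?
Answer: -77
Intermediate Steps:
46*(-2) + 15 = -92 + 15 = -77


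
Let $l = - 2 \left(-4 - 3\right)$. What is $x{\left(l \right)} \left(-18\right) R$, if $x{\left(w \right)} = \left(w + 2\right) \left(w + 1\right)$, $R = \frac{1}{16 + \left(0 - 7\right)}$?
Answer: $-480$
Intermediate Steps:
$R = \frac{1}{9}$ ($R = \frac{1}{16 + \left(0 - 7\right)} = \frac{1}{16 - 7} = \frac{1}{9} \approx 0.11111$)
$l = 14$ ($l = \left(-2\right) \left(-7\right) = 14$)
$x{\left(w \right)} = \left(1 + w\right) \left(2 + w\right)$ ($x{\left(w \right)} = \left(2 + w\right) \left(1 + w\right) = \left(1 + w\right) \left(2 + w\right)$)
$x{\left(l \right)} \left(-18\right) R = \left(2 + 14^{2} + 3 \cdot 14\right) \left(-18\right) \frac{1}{9} = \left(2 + 196 + 42\right) \left(-18\right) \frac{1}{9} = 240 \left(-18\right) \frac{1}{9} = \left(-4320\right) \frac{1}{9} = -480$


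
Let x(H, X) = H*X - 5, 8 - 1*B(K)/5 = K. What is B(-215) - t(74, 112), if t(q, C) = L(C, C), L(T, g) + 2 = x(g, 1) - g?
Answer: 1122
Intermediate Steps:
B(K) = 40 - 5*K
x(H, X) = -5 + H*X
L(T, g) = -7 (L(T, g) = -2 + ((-5 + g*1) - g) = -2 + ((-5 + g) - g) = -2 - 5 = -7)
t(q, C) = -7
B(-215) - t(74, 112) = (40 - 5*(-215)) - 1*(-7) = (40 + 1075) + 7 = 1115 + 7 = 1122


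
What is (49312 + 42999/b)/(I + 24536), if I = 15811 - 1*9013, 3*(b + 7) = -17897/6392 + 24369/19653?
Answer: 623972537852/448491547837 ≈ 1.3913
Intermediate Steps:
b = -314891621/41873992 (b = -7 + (-17897/6392 + 24369/19653)/3 = -7 + (-17897*1/6392 + 24369*(1/19653))/3 = -7 + (-17897/6392 + 8123/6551)/3 = -7 + (⅓)*(-65321031/41873992) = -7 - 21773677/41873992 = -314891621/41873992 ≈ -7.5200)
I = 6798 (I = 15811 - 9013 = 6798)
(49312 + 42999/b)/(I + 24536) = (49312 + 42999/(-314891621/41873992))/(6798 + 24536) = (49312 + 42999*(-41873992/314891621))/31334 = (49312 - 163685434728/28626511)*(1/31334) = (1247945075704/28626511)*(1/31334) = 623972537852/448491547837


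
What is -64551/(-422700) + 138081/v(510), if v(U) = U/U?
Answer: 19455634417/140900 ≈ 1.3808e+5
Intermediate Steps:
v(U) = 1
-64551/(-422700) + 138081/v(510) = -64551/(-422700) + 138081/1 = -64551*(-1/422700) + 138081*1 = 21517/140900 + 138081 = 19455634417/140900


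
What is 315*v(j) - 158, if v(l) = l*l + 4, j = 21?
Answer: 140017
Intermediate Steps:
v(l) = 4 + l² (v(l) = l² + 4 = 4 + l²)
315*v(j) - 158 = 315*(4 + 21²) - 158 = 315*(4 + 441) - 158 = 315*445 - 158 = 140175 - 158 = 140017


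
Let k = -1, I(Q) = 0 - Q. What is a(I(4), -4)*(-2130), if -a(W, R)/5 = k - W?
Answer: 31950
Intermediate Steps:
I(Q) = -Q
a(W, R) = 5 + 5*W (a(W, R) = -5*(-1 - W) = 5 + 5*W)
a(I(4), -4)*(-2130) = (5 + 5*(-1*4))*(-2130) = (5 + 5*(-4))*(-2130) = (5 - 20)*(-2130) = -15*(-2130) = 31950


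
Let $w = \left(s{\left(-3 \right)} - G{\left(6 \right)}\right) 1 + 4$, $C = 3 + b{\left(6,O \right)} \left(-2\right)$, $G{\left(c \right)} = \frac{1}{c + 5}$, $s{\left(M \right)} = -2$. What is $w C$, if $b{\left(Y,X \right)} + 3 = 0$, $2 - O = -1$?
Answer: $\frac{189}{11} \approx 17.182$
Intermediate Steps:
$O = 3$ ($O = 2 - -1 = 2 + 1 = 3$)
$b{\left(Y,X \right)} = -3$ ($b{\left(Y,X \right)} = -3 + 0 = -3$)
$G{\left(c \right)} = \frac{1}{5 + c}$
$C = 9$ ($C = 3 - -6 = 3 + 6 = 9$)
$w = \frac{21}{11}$ ($w = \left(-2 - \frac{1}{5 + 6}\right) 1 + 4 = \left(-2 - \frac{1}{11}\right) 1 + 4 = \left(- \frac{23}{11}\right) 1 + 4 = - \frac{23}{11} + 4 = \frac{21}{11} \approx 1.9091$)
$w C = \frac{21}{11} \cdot 9 = \frac{189}{11}$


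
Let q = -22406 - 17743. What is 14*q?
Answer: -562086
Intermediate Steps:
q = -40149
14*q = 14*(-40149) = -562086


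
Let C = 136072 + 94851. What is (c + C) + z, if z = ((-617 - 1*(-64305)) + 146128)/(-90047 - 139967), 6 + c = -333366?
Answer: -11782457051/115007 ≈ -1.0245e+5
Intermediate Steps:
c = -333372 (c = -6 - 333366 = -333372)
z = -104908/115007 (z = ((-617 + 64305) + 146128)/(-230014) = (63688 + 146128)*(-1/230014) = 209816*(-1/230014) = -104908/115007 ≈ -0.91219)
C = 230923
(c + C) + z = (-333372 + 230923) - 104908/115007 = -102449 - 104908/115007 = -11782457051/115007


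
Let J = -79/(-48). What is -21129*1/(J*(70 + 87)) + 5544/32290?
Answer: -16339748724/200246435 ≈ -81.598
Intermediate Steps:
J = 79/48 (J = -79*(-1/48) = 79/48 ≈ 1.6458)
-21129*1/(J*(70 + 87)) + 5544/32290 = -21129*48/(79*(70 + 87)) + 5544/32290 = -21129/((79/48)*157) + 5544*(1/32290) = -21129/12403/48 + 2772/16145 = -21129*48/12403 + 2772/16145 = -1014192/12403 + 2772/16145 = -16339748724/200246435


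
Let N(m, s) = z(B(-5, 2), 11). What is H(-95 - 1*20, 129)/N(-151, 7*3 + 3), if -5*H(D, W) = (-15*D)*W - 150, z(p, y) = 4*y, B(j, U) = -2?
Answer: -44475/44 ≈ -1010.8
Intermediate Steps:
N(m, s) = 44 (N(m, s) = 4*11 = 44)
H(D, W) = 30 + 3*D*W (H(D, W) = -((-15*D)*W - 150)/5 = -(-15*D*W - 150)/5 = -(-150 - 15*D*W)/5 = 30 + 3*D*W)
H(-95 - 1*20, 129)/N(-151, 7*3 + 3) = (30 + 3*(-95 - 1*20)*129)/44 = (30 + 3*(-95 - 20)*129)*(1/44) = (30 + 3*(-115)*129)*(1/44) = (30 - 44505)*(1/44) = -44475*1/44 = -44475/44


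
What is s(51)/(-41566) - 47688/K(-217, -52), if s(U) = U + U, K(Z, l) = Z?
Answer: 141584091/644273 ≈ 219.76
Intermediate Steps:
s(U) = 2*U
s(51)/(-41566) - 47688/K(-217, -52) = (2*51)/(-41566) - 47688/(-217) = 102*(-1/41566) - 47688*(-1/217) = -51/20783 + 47688/217 = 141584091/644273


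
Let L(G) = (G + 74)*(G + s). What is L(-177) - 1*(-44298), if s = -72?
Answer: 69945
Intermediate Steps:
L(G) = (-72 + G)*(74 + G) (L(G) = (G + 74)*(G - 72) = (74 + G)*(-72 + G) = (-72 + G)*(74 + G))
L(-177) - 1*(-44298) = (-5328 + (-177)**2 + 2*(-177)) - 1*(-44298) = (-5328 + 31329 - 354) + 44298 = 25647 + 44298 = 69945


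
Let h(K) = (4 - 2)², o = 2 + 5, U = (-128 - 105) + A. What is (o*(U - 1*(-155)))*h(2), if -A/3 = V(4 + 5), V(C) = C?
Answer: -2940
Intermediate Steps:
A = -27 (A = -3*(4 + 5) = -3*9 = -27)
U = -260 (U = (-128 - 105) - 27 = -233 - 27 = -260)
o = 7
h(K) = 4 (h(K) = 2² = 4)
(o*(U - 1*(-155)))*h(2) = (7*(-260 - 1*(-155)))*4 = (7*(-260 + 155))*4 = (7*(-105))*4 = -735*4 = -2940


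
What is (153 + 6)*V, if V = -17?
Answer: -2703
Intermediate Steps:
(153 + 6)*V = (153 + 6)*(-17) = 159*(-17) = -2703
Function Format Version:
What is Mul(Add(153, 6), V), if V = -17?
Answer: -2703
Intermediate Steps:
Mul(Add(153, 6), V) = Mul(Add(153, 6), -17) = Mul(159, -17) = -2703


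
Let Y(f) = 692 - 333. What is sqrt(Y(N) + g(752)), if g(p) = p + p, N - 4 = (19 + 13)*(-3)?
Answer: 9*sqrt(23) ≈ 43.162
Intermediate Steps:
N = -92 (N = 4 + (19 + 13)*(-3) = 4 + 32*(-3) = 4 - 96 = -92)
g(p) = 2*p
Y(f) = 359
sqrt(Y(N) + g(752)) = sqrt(359 + 2*752) = sqrt(359 + 1504) = sqrt(1863) = 9*sqrt(23)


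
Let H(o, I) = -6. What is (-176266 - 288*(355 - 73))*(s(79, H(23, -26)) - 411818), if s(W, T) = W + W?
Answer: 105995040120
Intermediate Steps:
s(W, T) = 2*W
(-176266 - 288*(355 - 73))*(s(79, H(23, -26)) - 411818) = (-176266 - 288*(355 - 73))*(2*79 - 411818) = (-176266 - 288*282)*(158 - 411818) = (-176266 - 81216)*(-411660) = -257482*(-411660) = 105995040120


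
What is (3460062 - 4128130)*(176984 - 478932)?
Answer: 201721796464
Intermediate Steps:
(3460062 - 4128130)*(176984 - 478932) = -668068*(-301948) = 201721796464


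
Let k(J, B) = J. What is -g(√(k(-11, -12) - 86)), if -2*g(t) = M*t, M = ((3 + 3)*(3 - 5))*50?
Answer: -300*I*√97 ≈ -2954.7*I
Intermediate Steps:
M = -600 (M = (6*(-2))*50 = -12*50 = -600)
g(t) = 300*t (g(t) = -(-300)*t = 300*t)
-g(√(k(-11, -12) - 86)) = -300*√(-11 - 86) = -300*√(-97) = -300*I*√97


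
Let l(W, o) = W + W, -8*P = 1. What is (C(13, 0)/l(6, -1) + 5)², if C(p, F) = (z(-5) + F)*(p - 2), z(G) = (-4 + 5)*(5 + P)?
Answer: 91809/1024 ≈ 89.657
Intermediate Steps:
P = -⅛ (P = -⅛*1 = -⅛ ≈ -0.12500)
l(W, o) = 2*W
z(G) = 39/8 (z(G) = (-4 + 5)*(5 - ⅛) = 1*(39/8) = 39/8)
C(p, F) = (-2 + p)*(39/8 + F) (C(p, F) = (39/8 + F)*(p - 2) = (39/8 + F)*(-2 + p) = (-2 + p)*(39/8 + F))
(C(13, 0)/l(6, -1) + 5)² = ((-39/4 - 2*0 + (39/8)*13 + 0*13)/((2*6)) + 5)² = ((-39/4 + 0 + 507/8 + 0)/12 + 5)² = ((429/8)*(1/12) + 5)² = (143/32 + 5)² = (303/32)² = 91809/1024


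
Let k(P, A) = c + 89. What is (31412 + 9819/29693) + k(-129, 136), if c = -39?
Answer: 934210985/29693 ≈ 31462.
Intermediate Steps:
k(P, A) = 50 (k(P, A) = -39 + 89 = 50)
(31412 + 9819/29693) + k(-129, 136) = (31412 + 9819/29693) + 50 = 932726335/29693 + 50 = 934210985/29693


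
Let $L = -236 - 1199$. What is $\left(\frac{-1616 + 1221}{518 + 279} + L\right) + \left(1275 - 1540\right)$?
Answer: $- \frac{1355295}{797} \approx -1700.5$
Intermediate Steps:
$L = -1435$
$\left(\frac{-1616 + 1221}{518 + 279} + L\right) + \left(1275 - 1540\right) = \left(\frac{-1616 + 1221}{518 + 279} - 1435\right) + \left(1275 - 1540\right) = \left(- \frac{395}{797} - 1435\right) - 265 = - \frac{1144090}{797} - 265 = - \frac{1355295}{797}$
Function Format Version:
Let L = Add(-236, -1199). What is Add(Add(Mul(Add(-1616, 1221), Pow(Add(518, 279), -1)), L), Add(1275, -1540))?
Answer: Rational(-1355295, 797) ≈ -1700.5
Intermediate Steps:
L = -1435
Add(Add(Mul(Add(-1616, 1221), Pow(Add(518, 279), -1)), L), Add(1275, -1540)) = Add(Add(Mul(Add(-1616, 1221), Pow(Add(518, 279), -1)), -1435), Add(1275, -1540)) = Add(Add(Mul(-395, Pow(797, -1)), -1435), -265) = Add(Add(Mul(-395, Rational(1, 797)), -1435), -265) = Add(Add(Rational(-395, 797), -1435), -265) = Add(Rational(-1144090, 797), -265) = Rational(-1355295, 797)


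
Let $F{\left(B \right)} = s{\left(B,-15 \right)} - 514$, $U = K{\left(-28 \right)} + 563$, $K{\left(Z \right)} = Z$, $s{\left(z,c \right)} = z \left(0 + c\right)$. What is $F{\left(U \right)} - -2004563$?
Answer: $1996024$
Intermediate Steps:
$s{\left(z,c \right)} = c z$ ($s{\left(z,c \right)} = z c = c z$)
$U = 535$ ($U = -28 + 563 = 535$)
$F{\left(B \right)} = -514 - 15 B$ ($F{\left(B \right)} = - 15 B - 514 = -514 - 15 B$)
$F{\left(U \right)} - -2004563 = \left(-514 - 8025\right) - -2004563 = \left(-514 - 8025\right) + 2004563 = -8539 + 2004563 = 1996024$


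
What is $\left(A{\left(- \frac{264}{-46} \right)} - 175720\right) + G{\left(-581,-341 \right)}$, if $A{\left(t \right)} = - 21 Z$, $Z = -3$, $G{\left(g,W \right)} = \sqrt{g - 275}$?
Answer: $-175657 + 2 i \sqrt{214} \approx -1.7566 \cdot 10^{5} + 29.257 i$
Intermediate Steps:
$G{\left(g,W \right)} = \sqrt{-275 + g}$
$A{\left(t \right)} = 63$ ($A{\left(t \right)} = \left(-21\right) \left(-3\right) = 63$)
$\left(A{\left(- \frac{264}{-46} \right)} - 175720\right) + G{\left(-581,-341 \right)} = \left(63 - 175720\right) + \sqrt{-275 - 581} = -175657 + \sqrt{-856} = -175657 + 2 i \sqrt{214}$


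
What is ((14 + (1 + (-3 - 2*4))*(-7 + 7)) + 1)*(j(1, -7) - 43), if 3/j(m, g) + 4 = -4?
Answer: -5205/8 ≈ -650.63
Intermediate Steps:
j(m, g) = -3/8 (j(m, g) = 3/(-4 - 4) = 3/(-8) = 3*(-1/8) = -3/8)
((14 + (1 + (-3 - 2*4))*(-7 + 7)) + 1)*(j(1, -7) - 43) = ((14 + (1 + (-3 - 2*4))*(-7 + 7)) + 1)*(-3/8 - 43) = ((14 + (1 + (-3 - 8))*0) + 1)*(-347/8) = ((14 + (1 - 11)*0) + 1)*(-347/8) = ((14 - 10*0) + 1)*(-347/8) = ((14 + 0) + 1)*(-347/8) = (14 + 1)*(-347/8) = 15*(-347/8) = -5205/8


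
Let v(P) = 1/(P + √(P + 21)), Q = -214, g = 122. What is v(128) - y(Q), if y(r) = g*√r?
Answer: 128/16235 - √149/16235 - 122*I*√214 ≈ 0.0071323 - 1784.7*I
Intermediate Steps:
y(r) = 122*√r
v(P) = 1/(P + √(21 + P))
v(128) - y(Q) = 1/(128 + √(21 + 128)) - 122*√(-214) = 1/(128 + √149) - 122*I*√214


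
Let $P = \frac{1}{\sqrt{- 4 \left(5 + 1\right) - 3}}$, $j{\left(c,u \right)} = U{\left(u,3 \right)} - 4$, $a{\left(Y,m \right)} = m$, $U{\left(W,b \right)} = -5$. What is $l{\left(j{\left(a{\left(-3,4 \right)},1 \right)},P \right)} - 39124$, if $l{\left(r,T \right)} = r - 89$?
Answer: $-39222$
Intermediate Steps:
$j{\left(c,u \right)} = -9$ ($j{\left(c,u \right)} = -5 - 4 = -9$)
$P = - \frac{i \sqrt{3}}{9}$ ($P = \frac{1}{\sqrt{\left(-4\right) 6 - 3}} = \frac{1}{\sqrt{-24 - 3}} = \frac{1}{\sqrt{-27}} = \frac{1}{3 i \sqrt{3}} = - \frac{i \sqrt{3}}{9} \approx - 0.19245 i$)
$l{\left(r,T \right)} = -89 + r$ ($l{\left(r,T \right)} = r - 89 = -89 + r$)
$l{\left(j{\left(a{\left(-3,4 \right)},1 \right)},P \right)} - 39124 = \left(-89 - 9\right) - 39124 = -98 - 39124 = -39222$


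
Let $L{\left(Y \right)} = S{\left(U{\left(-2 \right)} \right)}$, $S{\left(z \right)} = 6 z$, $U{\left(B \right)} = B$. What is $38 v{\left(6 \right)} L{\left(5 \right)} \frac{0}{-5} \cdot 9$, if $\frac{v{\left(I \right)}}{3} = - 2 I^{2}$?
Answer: $0$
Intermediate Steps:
$L{\left(Y \right)} = -12$ ($L{\left(Y \right)} = 6 \left(-2\right) = -12$)
$v{\left(I \right)} = - 6 I^{2}$ ($v{\left(I \right)} = 3 \left(- 2 I^{2}\right) = - 6 I^{2}$)
$38 v{\left(6 \right)} L{\left(5 \right)} \frac{0}{-5} \cdot 9 = 38 - 6 \cdot 6^{2} \left(-12\right) \frac{0}{-5} \cdot 9 = 38 \left(-6\right) 36 \left(-12\right) 0 \left(- \frac{1}{5}\right) 9 = 38 \left(-216\right) \left(-12\right) 0 \cdot 9 = 38 \cdot 2592 \cdot 0 \cdot 9 = 38 \cdot 0 \cdot 9 = 0 \cdot 9 = 0$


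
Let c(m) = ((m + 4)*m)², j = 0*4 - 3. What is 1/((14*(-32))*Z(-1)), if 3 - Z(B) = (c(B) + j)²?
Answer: 1/14784 ≈ 6.7641e-5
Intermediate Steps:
j = -3 (j = 0 - 3 = -3)
c(m) = m²*(4 + m)² (c(m) = ((4 + m)*m)² = (m*(4 + m))² = m²*(4 + m)²)
Z(B) = 3 - (-3 + B²*(4 + B)²)² (Z(B) = 3 - (B²*(4 + B)² - 3)² = 3 - (-3 + B²*(4 + B)²)²)
1/((14*(-32))*Z(-1)) = 1/((14*(-32))*(3 - (-3 + (-1)²*(4 - 1)²)²)) = 1/(-448*(3 - (-3 + 1*3²)²)) = 1/(-448*(3 - (-3 + 1*9)²)) = 1/(-448*(3 - (-3 + 9)²)) = 1/(-448*(3 - 1*6²)) = 1/(-448*(3 - 1*36)) = 1/(-448*(3 - 36)) = 1/(-448*(-33)) = 1/14784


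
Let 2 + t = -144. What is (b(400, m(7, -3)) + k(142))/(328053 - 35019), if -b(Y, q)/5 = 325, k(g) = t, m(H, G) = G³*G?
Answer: -253/41862 ≈ -0.0060437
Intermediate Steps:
t = -146 (t = -2 - 144 = -146)
m(H, G) = G⁴
k(g) = -146
b(Y, q) = -1625 (b(Y, q) = -5*325 = -1625)
(b(400, m(7, -3)) + k(142))/(328053 - 35019) = (-1625 - 146)/(328053 - 35019) = -1771/293034 = -1771*1/293034 = -253/41862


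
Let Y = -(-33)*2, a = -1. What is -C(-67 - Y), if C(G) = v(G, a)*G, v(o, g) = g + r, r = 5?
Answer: 532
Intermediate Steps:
Y = 66 (Y = -11*(-6) = 66)
v(o, g) = 5 + g (v(o, g) = g + 5 = 5 + g)
C(G) = 4*G (C(G) = (5 - 1)*G = 4*G)
-C(-67 - Y) = -4*(-67 - 1*66) = -4*(-67 - 66) = -4*(-133) = -1*(-532) = 532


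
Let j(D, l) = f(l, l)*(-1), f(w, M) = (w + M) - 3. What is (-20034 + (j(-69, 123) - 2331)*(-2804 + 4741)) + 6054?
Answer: -4999818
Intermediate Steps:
f(w, M) = -3 + M + w (f(w, M) = (M + w) - 3 = -3 + M + w)
j(D, l) = 3 - 2*l (j(D, l) = (-3 + l + l)*(-1) = (-3 + 2*l)*(-1) = 3 - 2*l)
(-20034 + (j(-69, 123) - 2331)*(-2804 + 4741)) + 6054 = (-20034 + ((3 - 2*123) - 2331)*(-2804 + 4741)) + 6054 = (-20034 + ((3 - 246) - 2331)*1937) + 6054 = (-20034 + (-243 - 2331)*1937) + 6054 = (-20034 - 2574*1937) + 6054 = (-20034 - 4985838) + 6054 = -5005872 + 6054 = -4999818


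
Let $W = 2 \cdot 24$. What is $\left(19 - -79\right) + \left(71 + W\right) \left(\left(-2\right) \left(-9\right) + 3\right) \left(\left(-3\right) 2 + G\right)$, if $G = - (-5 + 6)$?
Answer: $-17395$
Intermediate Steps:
$G = -1$ ($G = \left(-1\right) 1 = -1$)
$W = 48$
$\left(19 - -79\right) + \left(71 + W\right) \left(\left(-2\right) \left(-9\right) + 3\right) \left(\left(-3\right) 2 + G\right) = \left(19 - -79\right) + \left(71 + 48\right) \left(\left(-2\right) \left(-9\right) + 3\right) \left(\left(-3\right) 2 - 1\right) = \left(19 + 79\right) + 119 \left(18 + 3\right) \left(-6 - 1\right) = 98 + 119 \cdot 21 \left(-7\right) = 98 + 2499 \left(-7\right) = 98 - 17493 = -17395$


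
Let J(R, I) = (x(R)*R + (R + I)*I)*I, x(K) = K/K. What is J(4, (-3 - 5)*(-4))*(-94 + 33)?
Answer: -2256512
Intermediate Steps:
x(K) = 1
J(R, I) = I*(R + I*(I + R)) (J(R, I) = (1*R + (R + I)*I)*I = (R + (I + R)*I)*I = (R + I*(I + R))*I = I*(R + I*(I + R)))
J(4, (-3 - 5)*(-4))*(-94 + 33) = (((-3 - 5)*(-4))*(4 + ((-3 - 5)*(-4))² + ((-3 - 5)*(-4))*4))*(-94 + 33) = ((-8*(-4))*(4 + (-8*(-4))² - 8*(-4)*4))*(-61) = (32*(4 + 32² + 32*4))*(-61) = (32*(4 + 1024 + 128))*(-61) = (32*1156)*(-61) = 36992*(-61) = -2256512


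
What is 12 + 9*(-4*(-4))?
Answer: 156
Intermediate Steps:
12 + 9*(-4*(-4)) = 12 + 9*16 = 12 + 144 = 156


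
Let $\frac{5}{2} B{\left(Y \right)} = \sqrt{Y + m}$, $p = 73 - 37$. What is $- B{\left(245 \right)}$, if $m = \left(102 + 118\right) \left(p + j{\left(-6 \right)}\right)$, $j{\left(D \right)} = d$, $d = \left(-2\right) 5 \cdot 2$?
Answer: $- \frac{2 \sqrt{3765}}{5} \approx -24.544$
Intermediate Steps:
$d = -20$ ($d = \left(-10\right) 2 = -20$)
$j{\left(D \right)} = -20$
$p = 36$
$m = 3520$ ($m = \left(102 + 118\right) \left(36 - 20\right) = 220 \cdot 16 = 3520$)
$B{\left(Y \right)} = \frac{2 \sqrt{3520 + Y}}{5}$ ($B{\left(Y \right)} = \frac{2 \sqrt{Y + 3520}}{5} = \frac{2 \sqrt{3520 + Y}}{5}$)
$- B{\left(245 \right)} = - \frac{2 \sqrt{3520 + 245}}{5} = - \frac{2 \sqrt{3765}}{5}$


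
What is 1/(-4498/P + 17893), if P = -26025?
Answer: 26025/465669823 ≈ 5.5887e-5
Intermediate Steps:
1/(-4498/P + 17893) = 1/(-4498/(-26025) + 17893) = 1/(-4498*(-1/26025) + 17893) = 1/(4498/26025 + 17893) = 1/(465669823/26025) = 26025/465669823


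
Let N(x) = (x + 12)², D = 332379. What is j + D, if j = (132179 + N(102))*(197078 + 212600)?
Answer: 59475336029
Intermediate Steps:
N(x) = (12 + x)²
j = 59475003650 (j = (132179 + (12 + 102)²)*(197078 + 212600) = (132179 + 114²)*409678 = (132179 + 12996)*409678 = 145175*409678 = 59475003650)
j + D = 59475003650 + 332379 = 59475336029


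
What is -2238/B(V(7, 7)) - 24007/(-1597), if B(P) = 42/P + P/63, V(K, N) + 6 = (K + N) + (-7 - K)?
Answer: 78632849/237953 ≈ 330.46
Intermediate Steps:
V(K, N) = -13 + N (V(K, N) = -6 + ((K + N) + (-7 - K)) = -6 + (-7 + N) = -13 + N)
B(P) = 42/P + P/63 (B(P) = 42/P + P*(1/63) = 42/P + P/63)
-2238/B(V(7, 7)) - 24007/(-1597) = -2238/(42/(-13 + 7) + (-13 + 7)/63) - 24007/(-1597) = -2238/(42/(-6) + (1/63)*(-6)) - 24007*(-1/1597) = -2238/(42*(-⅙) - 2/21) + 24007/1597 = -2238/(-7 - 2/21) + 24007/1597 = -2238/(-149/21) + 24007/1597 = -2238*(-21/149) + 24007/1597 = 46998/149 + 24007/1597 = 78632849/237953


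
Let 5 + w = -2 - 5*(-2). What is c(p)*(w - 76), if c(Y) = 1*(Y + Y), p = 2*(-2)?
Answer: 584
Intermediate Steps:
p = -4
c(Y) = 2*Y (c(Y) = 1*(2*Y) = 2*Y)
w = 3 (w = -5 + (-2 - 5*(-2)) = -5 + (-2 + 10) = -5 + 8 = 3)
c(p)*(w - 76) = (2*(-4))*(3 - 76) = -8*(-73) = 584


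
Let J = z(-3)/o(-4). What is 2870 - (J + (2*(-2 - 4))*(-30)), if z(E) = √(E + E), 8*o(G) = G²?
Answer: 2510 - I*√6/2 ≈ 2510.0 - 1.2247*I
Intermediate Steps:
o(G) = G²/8
z(E) = √2*√E (z(E) = √(2*E) = √2*√E)
J = I*√6/2 (J = (√2*√(-3))/(((⅛)*(-4)²)) = (√2*(I*√3))/(((⅛)*16)) = (I*√6)/2 = (I*√6)*(½) = I*√6/2 ≈ 1.2247*I)
2870 - (J + (2*(-2 - 4))*(-30)) = 2870 - (I*√6/2 + (2*(-2 - 4))*(-30)) = 2870 - (I*√6/2 + (2*(-6))*(-30)) = 2870 - (I*√6/2 - 12*(-30)) = 2870 - (I*√6/2 + 360) = 2870 - (360 + I*√6/2) = 2870 + (-360 - I*√6/2) = 2510 - I*√6/2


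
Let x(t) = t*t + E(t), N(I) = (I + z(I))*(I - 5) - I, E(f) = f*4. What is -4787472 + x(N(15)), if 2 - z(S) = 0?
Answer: -4762827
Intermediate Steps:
z(S) = 2 (z(S) = 2 - 1*0 = 2 + 0 = 2)
E(f) = 4*f
N(I) = -I + (-5 + I)*(2 + I) (N(I) = (I + 2)*(I - 5) - I = (2 + I)*(-5 + I) - I = (-5 + I)*(2 + I) - I = -I + (-5 + I)*(2 + I))
x(t) = t² + 4*t (x(t) = t*t + 4*t = t² + 4*t)
-4787472 + x(N(15)) = -4787472 + (-10 + 15² - 4*15)*(4 + (-10 + 15² - 4*15)) = -4787472 + (-10 + 225 - 60)*(4 + (-10 + 225 - 60)) = -4787472 + 155*(4 + 155) = -4787472 + 155*159 = -4787472 + 24645 = -4762827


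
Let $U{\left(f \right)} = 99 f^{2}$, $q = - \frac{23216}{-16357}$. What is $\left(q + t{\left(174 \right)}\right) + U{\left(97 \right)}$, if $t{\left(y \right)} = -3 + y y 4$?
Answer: $\frac{17217270560}{16357} \approx 1.0526 \cdot 10^{6}$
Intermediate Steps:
$q = \frac{23216}{16357}$ ($q = \left(-23216\right) \left(- \frac{1}{16357}\right) = \frac{23216}{16357} \approx 1.4193$)
$t{\left(y \right)} = -3 + 4 y^{2}$ ($t{\left(y \right)} = -3 + y 4 y = -3 + 4 y^{2}$)
$\left(q + t{\left(174 \right)}\right) + U{\left(97 \right)} = \left(\frac{23216}{16357} - \left(3 - 4 \cdot 174^{2}\right)\right) + 99 \cdot 97^{2} = \left(\frac{23216}{16357} + \left(-3 + 4 \cdot 30276\right)\right) + 99 \cdot 9409 = \left(\frac{23216}{16357} + \left(-3 + 121104\right)\right) + 931491 = \left(\frac{23216}{16357} + 121101\right) + 931491 = \frac{1980872273}{16357} + 931491 = \frac{17217270560}{16357}$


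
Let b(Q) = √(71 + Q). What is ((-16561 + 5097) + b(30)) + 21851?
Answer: 10387 + √101 ≈ 10397.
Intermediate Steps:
((-16561 + 5097) + b(30)) + 21851 = ((-16561 + 5097) + √(71 + 30)) + 21851 = (-11464 + √101) + 21851 = 10387 + √101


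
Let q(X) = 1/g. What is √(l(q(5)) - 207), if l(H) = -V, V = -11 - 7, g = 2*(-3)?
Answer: 3*I*√21 ≈ 13.748*I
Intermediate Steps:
g = -6
V = -18
q(X) = -⅙ (q(X) = 1/(-6) = -⅙)
l(H) = 18 (l(H) = -1*(-18) = 18)
√(l(q(5)) - 207) = √(18 - 207) = √(-189) = 3*I*√21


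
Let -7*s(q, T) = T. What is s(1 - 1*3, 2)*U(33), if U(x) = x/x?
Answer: -2/7 ≈ -0.28571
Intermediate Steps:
s(q, T) = -T/7
U(x) = 1
s(1 - 1*3, 2)*U(33) = -⅐*2*1 = -2/7*1 = -2/7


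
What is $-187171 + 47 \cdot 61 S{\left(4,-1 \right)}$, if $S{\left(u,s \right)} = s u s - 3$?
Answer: $-184304$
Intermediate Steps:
$S{\left(u,s \right)} = -3 + u s^{2}$ ($S{\left(u,s \right)} = u s^{2} - 3 = -3 + u s^{2}$)
$-187171 + 47 \cdot 61 S{\left(4,-1 \right)} = -187171 + 47 \cdot 61 \left(-3 + 4 \left(-1\right)^{2}\right) = -187171 + 2867 \left(-3 + 4 \cdot 1\right) = -187171 + 2867 \left(-3 + 4\right) = -187171 + 2867 \cdot 1 = -187171 + 2867 = -184304$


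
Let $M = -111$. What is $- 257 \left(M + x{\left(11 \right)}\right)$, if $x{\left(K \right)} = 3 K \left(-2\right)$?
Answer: $45489$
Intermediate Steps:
$x{\left(K \right)} = - 6 K$
$- 257 \left(M + x{\left(11 \right)}\right) = - 257 \left(-111 - 66\right) = \left(-257\right) \left(-177\right) = 45489$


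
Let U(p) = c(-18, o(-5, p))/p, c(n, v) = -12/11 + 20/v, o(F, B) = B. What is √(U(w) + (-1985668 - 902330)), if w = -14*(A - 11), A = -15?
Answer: I*√11575107547399/2002 ≈ 1699.4*I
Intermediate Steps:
w = 364 (w = -14*(-15 - 11) = -14*(-26) = 364)
c(n, v) = -12/11 + 20/v (c(n, v) = -12*1/11 + 20/v = -12/11 + 20/v)
U(p) = (-12/11 + 20/p)/p
√(U(w) + (-1985668 - 902330)) = √((4/11)*(55 - 3*364)/364² + (-1985668 - 902330)) = √((4/11)*(1/132496)*(55 - 1092) - 2887998) = √((4/11)*(1/132496)*(-1037) - 2887998) = √(-1037/364364 - 2887998) = √(-1052282504309/364364) = I*√11575107547399/2002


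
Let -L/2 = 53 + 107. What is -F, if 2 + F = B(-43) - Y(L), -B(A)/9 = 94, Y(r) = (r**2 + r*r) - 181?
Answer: 205467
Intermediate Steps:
L = -320 (L = -2*(53 + 107) = -2*160 = -320)
Y(r) = -181 + 2*r**2 (Y(r) = (r**2 + r**2) - 181 = 2*r**2 - 181 = -181 + 2*r**2)
B(A) = -846 (B(A) = -9*94 = -846)
F = -205467 (F = -2 + (-846 - (-181 + 2*(-320)**2)) = -2 + (-846 - (-181 + 2*102400)) = -2 + (-846 - (-181 + 204800)) = -2 + (-846 - 1*204619) = -2 + (-846 - 204619) = -2 - 205465 = -205467)
-F = -1*(-205467) = 205467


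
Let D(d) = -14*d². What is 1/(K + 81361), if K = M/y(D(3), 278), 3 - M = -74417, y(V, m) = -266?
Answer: 133/10783803 ≈ 1.2333e-5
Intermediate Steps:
M = 74420 (M = 3 - 1*(-74417) = 3 + 74417 = 74420)
K = -37210/133 (K = 74420/(-266) = 74420*(-1/266) = -37210/133 ≈ -279.77)
1/(K + 81361) = 1/(-37210/133 + 81361) = 1/(10783803/133) = 133/10783803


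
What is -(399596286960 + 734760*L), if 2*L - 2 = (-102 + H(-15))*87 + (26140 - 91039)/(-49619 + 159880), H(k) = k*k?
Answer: -44493416119086480/110261 ≈ -4.0353e+11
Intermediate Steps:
H(k) = k²
L = 590029292/110261 (L = 1 + ((-102 + (-15)²)*87 + (26140 - 91039)/(-49619 + 159880))/2 = 1 + ((-102 + 225)*87 - 64899/110261)/2 = 1 + (123*87 - 64899*1/110261)/2 = 1 + (10701 - 64899/110261)/2 = 1 + (½)*(1179838062/110261) = 1 + 589919031/110261 = 590029292/110261 ≈ 5351.2)
-(399596286960 + 734760*L) = -734760/(1/(590029292/110261 + 543846)) = -734760/(1/(60555033098/110261)) = -734760/110261/60555033098 = -734760*60555033098/110261 = -44493416119086480/110261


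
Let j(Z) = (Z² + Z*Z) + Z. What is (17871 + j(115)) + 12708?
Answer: 57144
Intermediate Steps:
j(Z) = Z + 2*Z² (j(Z) = (Z² + Z²) + Z = 2*Z² + Z = Z + 2*Z²)
(17871 + j(115)) + 12708 = (17871 + 115*(1 + 2*115)) + 12708 = (17871 + 115*(1 + 230)) + 12708 = (17871 + 115*231) + 12708 = (17871 + 26565) + 12708 = 44436 + 12708 = 57144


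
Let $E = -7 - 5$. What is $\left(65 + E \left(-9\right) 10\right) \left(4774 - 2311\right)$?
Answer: $2820135$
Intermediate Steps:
$E = -12$ ($E = -7 - 5 = -12$)
$\left(65 + E \left(-9\right) 10\right) \left(4774 - 2311\right) = \left(65 + \left(-12\right) \left(-9\right) 10\right) \left(4774 - 2311\right) = \left(65 + 108 \cdot 10\right) 2463 = \left(65 + 1080\right) 2463 = 1145 \cdot 2463 = 2820135$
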